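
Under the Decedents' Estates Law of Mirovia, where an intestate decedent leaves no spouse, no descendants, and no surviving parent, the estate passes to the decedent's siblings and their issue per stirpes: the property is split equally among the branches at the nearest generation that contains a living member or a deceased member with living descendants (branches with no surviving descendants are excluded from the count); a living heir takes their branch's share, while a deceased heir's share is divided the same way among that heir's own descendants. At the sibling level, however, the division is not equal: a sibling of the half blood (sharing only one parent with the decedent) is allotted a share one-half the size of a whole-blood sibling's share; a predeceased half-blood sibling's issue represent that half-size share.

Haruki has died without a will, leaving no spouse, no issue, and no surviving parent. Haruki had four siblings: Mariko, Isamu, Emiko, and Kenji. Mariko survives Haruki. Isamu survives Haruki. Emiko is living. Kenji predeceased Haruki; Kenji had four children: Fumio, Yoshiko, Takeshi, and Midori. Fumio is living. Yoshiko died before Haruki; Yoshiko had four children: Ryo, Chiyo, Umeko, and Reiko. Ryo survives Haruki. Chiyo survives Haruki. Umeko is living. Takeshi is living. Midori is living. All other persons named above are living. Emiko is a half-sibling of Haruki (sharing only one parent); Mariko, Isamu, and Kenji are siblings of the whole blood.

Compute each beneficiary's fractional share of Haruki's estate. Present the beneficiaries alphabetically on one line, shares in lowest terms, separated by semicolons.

No spouse, descendants, or parent survives, so the estate passes to Haruki's siblings per stirpes.
Half-blood siblings count for one-half the weight of whole-blood siblings at the initial division.
Dividing 1 in proportion to weights (total weight 7/2): Mariko (weight 1) → 2/7; Isamu (weight 1) → 2/7; Emiko (weight 1/2) → 1/7; Kenji (weight 1) → 2/7.
Mariko is living and takes 2/7.
Isamu is living and takes 2/7.
Emiko is living and takes 1/7.
Kenji predeceased; the 2/7 allotted to Kenji's branch passes to Kenji's issue by representation.
The 2/7 is divided into 4 equal shares of 1/14 among Fumio, Yoshiko, Takeshi, Midori.
Fumio is living and takes 1/14.
Yoshiko predeceased; the 1/14 allotted to Yoshiko's branch passes to Yoshiko's issue by representation.
The 1/14 is divided into 4 equal shares of 1/56 among Ryo, Chiyo, Umeko, Reiko.
Ryo is living and takes 1/56.
Chiyo is living and takes 1/56.
Umeko is living and takes 1/56.
Reiko is living and takes 1/56.
Takeshi is living and takes 1/14.
Midori is living and takes 1/14.

Chiyo 1/56; Emiko 1/7; Fumio 1/14; Isamu 2/7; Mariko 2/7; Midori 1/14; Reiko 1/56; Ryo 1/56; Takeshi 1/14; Umeko 1/56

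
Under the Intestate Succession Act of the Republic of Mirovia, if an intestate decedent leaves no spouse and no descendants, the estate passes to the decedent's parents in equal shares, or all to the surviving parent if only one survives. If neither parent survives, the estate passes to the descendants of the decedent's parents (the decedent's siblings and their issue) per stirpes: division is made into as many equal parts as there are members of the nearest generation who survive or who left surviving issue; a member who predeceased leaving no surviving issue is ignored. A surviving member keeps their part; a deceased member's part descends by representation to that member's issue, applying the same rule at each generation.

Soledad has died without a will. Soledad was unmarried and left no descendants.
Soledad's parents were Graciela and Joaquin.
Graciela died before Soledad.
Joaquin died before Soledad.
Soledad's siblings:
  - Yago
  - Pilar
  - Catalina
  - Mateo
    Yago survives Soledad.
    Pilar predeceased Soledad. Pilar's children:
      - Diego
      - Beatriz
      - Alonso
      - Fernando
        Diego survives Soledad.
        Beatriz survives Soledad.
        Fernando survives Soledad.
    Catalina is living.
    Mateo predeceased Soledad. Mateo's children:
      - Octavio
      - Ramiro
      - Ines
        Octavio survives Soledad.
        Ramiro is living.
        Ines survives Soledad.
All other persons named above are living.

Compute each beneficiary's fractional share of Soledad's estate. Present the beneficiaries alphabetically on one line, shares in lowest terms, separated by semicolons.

Neither parent survives and there are no descendants, so the estate passes to Soledad's siblings and their issue per stirpes.
The estate is divided into 4 equal shares of 1/4 among Yago, Pilar, Catalina, Mateo.
Yago is living and takes 1/4.
Pilar predeceased; the 1/4 allotted to Pilar's branch passes to Pilar's issue by representation.
The 1/4 is divided into 4 equal shares of 1/16 among Diego, Beatriz, Alonso, Fernando.
Diego is living and takes 1/16.
Beatriz is living and takes 1/16.
Alonso is living and takes 1/16.
Fernando is living and takes 1/16.
Catalina is living and takes 1/4.
Mateo predeceased; the 1/4 allotted to Mateo's branch passes to Mateo's issue by representation.
The 1/4 is divided into 3 equal shares of 1/12 among Octavio, Ramiro, Ines.
Octavio is living and takes 1/12.
Ramiro is living and takes 1/12.
Ines is living and takes 1/12.

Alonso 1/16; Beatriz 1/16; Catalina 1/4; Diego 1/16; Fernando 1/16; Ines 1/12; Octavio 1/12; Ramiro 1/12; Yago 1/4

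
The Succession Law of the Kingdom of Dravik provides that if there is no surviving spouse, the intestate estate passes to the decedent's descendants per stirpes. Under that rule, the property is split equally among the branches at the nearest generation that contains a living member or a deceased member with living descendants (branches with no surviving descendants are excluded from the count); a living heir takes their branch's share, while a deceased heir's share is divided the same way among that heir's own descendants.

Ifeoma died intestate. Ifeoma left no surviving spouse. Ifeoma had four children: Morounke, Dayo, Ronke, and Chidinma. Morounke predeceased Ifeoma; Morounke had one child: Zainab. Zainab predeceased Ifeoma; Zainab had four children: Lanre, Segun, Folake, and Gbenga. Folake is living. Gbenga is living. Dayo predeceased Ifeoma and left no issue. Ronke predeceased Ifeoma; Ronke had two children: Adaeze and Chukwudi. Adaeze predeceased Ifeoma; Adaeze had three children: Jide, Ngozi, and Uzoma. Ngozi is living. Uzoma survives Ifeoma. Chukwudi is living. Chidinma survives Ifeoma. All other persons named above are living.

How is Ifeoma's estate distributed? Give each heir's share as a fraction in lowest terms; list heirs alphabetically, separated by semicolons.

There is no surviving spouse, so the entire estate passes to Ifeoma's descendants per stirpes.
Dayo left no surviving issue, so that branch lapses and is disregarded.
The estate is divided into 3 equal shares of 1/3 among Morounke, Ronke, Chidinma.
Morounke predeceased; the 1/3 allotted to Morounke's branch passes to Morounke's issue by representation.
Zainab's line is the sole branch at this level, so the full 1/3 passes to Zainab's issue by representation.
The 1/3 is divided into 4 equal shares of 1/12 among Lanre, Segun, Folake, Gbenga.
Lanre is living and takes 1/12.
Segun is living and takes 1/12.
Folake is living and takes 1/12.
Gbenga is living and takes 1/12.
Ronke predeceased; the 1/3 allotted to Ronke's branch passes to Ronke's issue by representation.
The 1/3 is divided into 2 equal shares of 1/6 among Adaeze, Chukwudi.
Adaeze predeceased; the 1/6 allotted to Adaeze's branch passes to Adaeze's issue by representation.
The 1/6 is divided into 3 equal shares of 1/18 among Jide, Ngozi, Uzoma.
Jide is living and takes 1/18.
Ngozi is living and takes 1/18.
Uzoma is living and takes 1/18.
Chukwudi is living and takes 1/6.
Chidinma is living and takes 1/3.

Chidinma 1/3; Chukwudi 1/6; Folake 1/12; Gbenga 1/12; Jide 1/18; Lanre 1/12; Ngozi 1/18; Segun 1/12; Uzoma 1/18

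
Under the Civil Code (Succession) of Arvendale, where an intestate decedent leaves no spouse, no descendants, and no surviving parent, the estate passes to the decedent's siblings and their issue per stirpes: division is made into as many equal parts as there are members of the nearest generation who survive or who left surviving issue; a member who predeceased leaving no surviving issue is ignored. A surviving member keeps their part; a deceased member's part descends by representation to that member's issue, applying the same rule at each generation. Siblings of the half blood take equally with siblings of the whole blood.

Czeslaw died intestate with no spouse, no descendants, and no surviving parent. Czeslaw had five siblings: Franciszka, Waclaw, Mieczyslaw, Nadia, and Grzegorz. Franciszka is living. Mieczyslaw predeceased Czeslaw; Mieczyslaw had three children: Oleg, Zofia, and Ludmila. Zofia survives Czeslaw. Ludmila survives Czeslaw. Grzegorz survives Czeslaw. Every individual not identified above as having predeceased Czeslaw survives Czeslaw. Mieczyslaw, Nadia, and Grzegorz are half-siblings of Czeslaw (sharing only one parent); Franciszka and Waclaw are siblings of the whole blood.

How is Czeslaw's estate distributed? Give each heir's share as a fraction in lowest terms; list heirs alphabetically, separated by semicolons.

No spouse, descendants, or parent survives, so the estate passes to Czeslaw's siblings per stirpes.
Half-blood and whole-blood siblings take equally under the stated rule.
The estate is divided into 5 equal shares of 1/5 among Franciszka, Waclaw, Mieczyslaw, Nadia, Grzegorz.
Franciszka is living and takes 1/5.
Waclaw is living and takes 1/5.
Mieczyslaw predeceased; the 1/5 allotted to Mieczyslaw's branch passes to Mieczyslaw's issue by representation.
The 1/5 is divided into 3 equal shares of 1/15 among Oleg, Zofia, Ludmila.
Oleg is living and takes 1/15.
Zofia is living and takes 1/15.
Ludmila is living and takes 1/15.
Nadia is living and takes 1/5.
Grzegorz is living and takes 1/5.

Franciszka 1/5; Grzegorz 1/5; Ludmila 1/15; Nadia 1/5; Oleg 1/15; Waclaw 1/5; Zofia 1/15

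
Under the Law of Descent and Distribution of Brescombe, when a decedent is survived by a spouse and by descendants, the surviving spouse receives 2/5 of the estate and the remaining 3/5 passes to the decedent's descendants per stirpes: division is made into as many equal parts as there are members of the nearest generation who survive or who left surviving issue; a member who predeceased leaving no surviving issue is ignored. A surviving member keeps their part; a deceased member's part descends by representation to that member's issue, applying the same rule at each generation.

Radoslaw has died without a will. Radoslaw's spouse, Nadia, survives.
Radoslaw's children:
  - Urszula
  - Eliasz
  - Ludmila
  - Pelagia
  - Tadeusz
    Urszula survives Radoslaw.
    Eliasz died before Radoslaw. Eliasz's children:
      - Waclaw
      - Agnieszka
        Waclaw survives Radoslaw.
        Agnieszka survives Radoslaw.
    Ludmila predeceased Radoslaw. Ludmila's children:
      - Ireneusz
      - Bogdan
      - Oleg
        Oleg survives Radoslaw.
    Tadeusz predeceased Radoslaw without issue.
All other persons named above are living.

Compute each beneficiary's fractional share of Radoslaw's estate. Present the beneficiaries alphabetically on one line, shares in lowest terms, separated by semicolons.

Agnieszka 3/40; Bogdan 1/20; Ireneusz 1/20; Nadia 2/5; Oleg 1/20; Pelagia 3/20; Urszula 3/20; Waclaw 3/40

Nadia, as surviving spouse, takes 2/5.
The remaining 3/5 passes to Radoslaw's descendants per stirpes.
Tadeusz left no surviving issue, so that branch lapses and is disregarded.
The 3/5 is divided into 4 equal shares of 3/20 among Urszula, Eliasz, Ludmila, Pelagia.
Urszula is living and takes 3/20.
Eliasz predeceased; the 3/20 allotted to Eliasz's branch passes to Eliasz's issue by representation.
The 3/20 is divided into 2 equal shares of 3/40 among Waclaw, Agnieszka.
Waclaw is living and takes 3/40.
Agnieszka is living and takes 3/40.
Ludmila predeceased; the 3/20 allotted to Ludmila's branch passes to Ludmila's issue by representation.
The 3/20 is divided into 3 equal shares of 1/20 among Ireneusz, Bogdan, Oleg.
Ireneusz is living and takes 1/20.
Bogdan is living and takes 1/20.
Oleg is living and takes 1/20.
Pelagia is living and takes 3/20.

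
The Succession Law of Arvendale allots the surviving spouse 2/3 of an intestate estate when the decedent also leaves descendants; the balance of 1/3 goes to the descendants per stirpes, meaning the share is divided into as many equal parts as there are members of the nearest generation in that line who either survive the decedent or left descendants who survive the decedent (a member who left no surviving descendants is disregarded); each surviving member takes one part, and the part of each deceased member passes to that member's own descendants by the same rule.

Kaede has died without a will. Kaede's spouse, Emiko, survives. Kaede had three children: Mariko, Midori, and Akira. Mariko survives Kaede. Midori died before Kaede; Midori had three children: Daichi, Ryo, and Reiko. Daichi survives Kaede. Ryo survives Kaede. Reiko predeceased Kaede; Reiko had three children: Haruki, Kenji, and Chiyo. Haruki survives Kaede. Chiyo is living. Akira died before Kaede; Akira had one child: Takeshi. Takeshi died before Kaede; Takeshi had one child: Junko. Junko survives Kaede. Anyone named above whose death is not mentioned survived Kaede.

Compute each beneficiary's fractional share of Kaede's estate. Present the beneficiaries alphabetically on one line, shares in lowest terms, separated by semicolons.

Emiko, as surviving spouse, takes 2/3.
The remaining 1/3 passes to Kaede's descendants per stirpes.
The 1/3 is divided into 3 equal shares of 1/9 among Mariko, Midori, Akira.
Mariko is living and takes 1/9.
Midori predeceased; the 1/9 allotted to Midori's branch passes to Midori's issue by representation.
The 1/9 is divided into 3 equal shares of 1/27 among Daichi, Ryo, Reiko.
Daichi is living and takes 1/27.
Ryo is living and takes 1/27.
Reiko predeceased; the 1/27 allotted to Reiko's branch passes to Reiko's issue by representation.
The 1/27 is divided into 3 equal shares of 1/81 among Haruki, Kenji, Chiyo.
Haruki is living and takes 1/81.
Kenji is living and takes 1/81.
Chiyo is living and takes 1/81.
Akira predeceased; the 1/9 allotted to Akira's branch passes to Akira's issue by representation.
Takeshi's line is the sole branch at this level, so the full 1/9 passes to Takeshi's issue by representation.
Junko is the sole taker at this level and receives the full 1/9.

Chiyo 1/81; Daichi 1/27; Emiko 2/3; Haruki 1/81; Junko 1/9; Kenji 1/81; Mariko 1/9; Ryo 1/27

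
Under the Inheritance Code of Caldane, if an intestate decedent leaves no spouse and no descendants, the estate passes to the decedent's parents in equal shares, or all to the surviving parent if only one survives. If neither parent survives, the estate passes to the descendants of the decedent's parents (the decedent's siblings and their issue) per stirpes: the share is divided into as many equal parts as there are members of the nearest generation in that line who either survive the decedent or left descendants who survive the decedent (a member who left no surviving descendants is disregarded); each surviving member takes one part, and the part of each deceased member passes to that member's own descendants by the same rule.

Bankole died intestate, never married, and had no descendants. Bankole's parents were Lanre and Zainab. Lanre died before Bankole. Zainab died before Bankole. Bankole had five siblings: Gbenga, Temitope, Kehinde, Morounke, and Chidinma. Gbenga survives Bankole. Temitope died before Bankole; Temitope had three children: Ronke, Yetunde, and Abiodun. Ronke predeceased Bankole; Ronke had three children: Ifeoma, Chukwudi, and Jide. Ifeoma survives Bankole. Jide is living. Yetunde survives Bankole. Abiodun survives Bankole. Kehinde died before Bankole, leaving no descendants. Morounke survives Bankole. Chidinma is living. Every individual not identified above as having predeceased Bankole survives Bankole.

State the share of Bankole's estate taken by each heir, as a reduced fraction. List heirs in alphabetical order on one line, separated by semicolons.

Neither parent survives and there are no descendants, so the estate passes to Bankole's siblings and their issue per stirpes.
Kehinde left no surviving issue, so that branch lapses and is disregarded.
The estate is divided into 4 equal shares of 1/4 among Gbenga, Temitope, Morounke, Chidinma.
Gbenga is living and takes 1/4.
Temitope predeceased; the 1/4 allotted to Temitope's branch passes to Temitope's issue by representation.
The 1/4 is divided into 3 equal shares of 1/12 among Ronke, Yetunde, Abiodun.
Ronke predeceased; the 1/12 allotted to Ronke's branch passes to Ronke's issue by representation.
The 1/12 is divided into 3 equal shares of 1/36 among Ifeoma, Chukwudi, Jide.
Ifeoma is living and takes 1/36.
Chukwudi is living and takes 1/36.
Jide is living and takes 1/36.
Yetunde is living and takes 1/12.
Abiodun is living and takes 1/12.
Morounke is living and takes 1/4.
Chidinma is living and takes 1/4.

Abiodun 1/12; Chidinma 1/4; Chukwudi 1/36; Gbenga 1/4; Ifeoma 1/36; Jide 1/36; Morounke 1/4; Yetunde 1/12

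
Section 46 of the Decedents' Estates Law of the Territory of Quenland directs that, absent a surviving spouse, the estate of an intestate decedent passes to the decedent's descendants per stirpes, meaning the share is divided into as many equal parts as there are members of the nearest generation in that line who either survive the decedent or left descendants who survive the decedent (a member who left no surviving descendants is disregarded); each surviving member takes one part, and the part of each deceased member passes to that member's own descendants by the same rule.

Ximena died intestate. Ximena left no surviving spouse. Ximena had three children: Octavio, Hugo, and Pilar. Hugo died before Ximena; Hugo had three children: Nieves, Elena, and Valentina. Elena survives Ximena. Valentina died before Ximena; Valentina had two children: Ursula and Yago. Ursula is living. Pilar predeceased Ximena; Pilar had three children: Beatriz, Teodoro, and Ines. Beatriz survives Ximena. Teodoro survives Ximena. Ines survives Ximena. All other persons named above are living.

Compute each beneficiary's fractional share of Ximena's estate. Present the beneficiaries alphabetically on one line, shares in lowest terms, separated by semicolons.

Beatriz 1/9; Elena 1/9; Ines 1/9; Nieves 1/9; Octavio 1/3; Teodoro 1/9; Ursula 1/18; Yago 1/18

There is no surviving spouse, so the entire estate passes to Ximena's descendants per stirpes.
The estate is divided into 3 equal shares of 1/3 among Octavio, Hugo, Pilar.
Octavio is living and takes 1/3.
Hugo predeceased; the 1/3 allotted to Hugo's branch passes to Hugo's issue by representation.
The 1/3 is divided into 3 equal shares of 1/9 among Nieves, Elena, Valentina.
Nieves is living and takes 1/9.
Elena is living and takes 1/9.
Valentina predeceased; the 1/9 allotted to Valentina's branch passes to Valentina's issue by representation.
The 1/9 is divided into 2 equal shares of 1/18 among Ursula, Yago.
Ursula is living and takes 1/18.
Yago is living and takes 1/18.
Pilar predeceased; the 1/3 allotted to Pilar's branch passes to Pilar's issue by representation.
The 1/3 is divided into 3 equal shares of 1/9 among Beatriz, Teodoro, Ines.
Beatriz is living and takes 1/9.
Teodoro is living and takes 1/9.
Ines is living and takes 1/9.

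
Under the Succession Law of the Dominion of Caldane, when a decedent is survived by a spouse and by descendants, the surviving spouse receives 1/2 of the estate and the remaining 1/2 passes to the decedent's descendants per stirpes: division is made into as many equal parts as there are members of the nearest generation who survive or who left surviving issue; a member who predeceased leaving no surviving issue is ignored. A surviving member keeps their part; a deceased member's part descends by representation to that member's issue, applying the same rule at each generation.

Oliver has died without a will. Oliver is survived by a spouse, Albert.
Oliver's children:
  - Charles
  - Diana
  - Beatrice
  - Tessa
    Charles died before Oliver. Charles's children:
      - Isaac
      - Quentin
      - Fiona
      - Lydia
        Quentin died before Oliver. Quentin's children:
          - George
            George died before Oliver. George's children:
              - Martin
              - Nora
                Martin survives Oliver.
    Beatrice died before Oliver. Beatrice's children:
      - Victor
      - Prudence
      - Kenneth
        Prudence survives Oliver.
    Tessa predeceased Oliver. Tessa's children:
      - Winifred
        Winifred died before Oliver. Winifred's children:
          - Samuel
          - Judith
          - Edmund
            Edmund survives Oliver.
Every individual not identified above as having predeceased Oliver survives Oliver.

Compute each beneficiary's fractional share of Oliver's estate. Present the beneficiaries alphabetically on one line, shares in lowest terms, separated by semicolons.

Albert, as surviving spouse, takes 1/2.
The remaining 1/2 passes to Oliver's descendants per stirpes.
The 1/2 is divided into 4 equal shares of 1/8 among Charles, Diana, Beatrice, Tessa.
Charles predeceased; the 1/8 allotted to Charles's branch passes to Charles's issue by representation.
The 1/8 is divided into 4 equal shares of 1/32 among Isaac, Quentin, Fiona, Lydia.
Isaac is living and takes 1/32.
Quentin predeceased; the 1/32 allotted to Quentin's branch passes to Quentin's issue by representation.
George's line is the sole branch at this level, so the full 1/32 passes to George's issue by representation.
The 1/32 is divided into 2 equal shares of 1/64 among Martin, Nora.
Martin is living and takes 1/64.
Nora is living and takes 1/64.
Fiona is living and takes 1/32.
Lydia is living and takes 1/32.
Diana is living and takes 1/8.
Beatrice predeceased; the 1/8 allotted to Beatrice's branch passes to Beatrice's issue by representation.
The 1/8 is divided into 3 equal shares of 1/24 among Victor, Prudence, Kenneth.
Victor is living and takes 1/24.
Prudence is living and takes 1/24.
Kenneth is living and takes 1/24.
Tessa predeceased; the 1/8 allotted to Tessa's branch passes to Tessa's issue by representation.
Winifred's line is the sole branch at this level, so the full 1/8 passes to Winifred's issue by representation.
The 1/8 is divided into 3 equal shares of 1/24 among Samuel, Judith, Edmund.
Samuel is living and takes 1/24.
Judith is living and takes 1/24.
Edmund is living and takes 1/24.

Albert 1/2; Diana 1/8; Edmund 1/24; Fiona 1/32; Isaac 1/32; Judith 1/24; Kenneth 1/24; Lydia 1/32; Martin 1/64; Nora 1/64; Prudence 1/24; Samuel 1/24; Victor 1/24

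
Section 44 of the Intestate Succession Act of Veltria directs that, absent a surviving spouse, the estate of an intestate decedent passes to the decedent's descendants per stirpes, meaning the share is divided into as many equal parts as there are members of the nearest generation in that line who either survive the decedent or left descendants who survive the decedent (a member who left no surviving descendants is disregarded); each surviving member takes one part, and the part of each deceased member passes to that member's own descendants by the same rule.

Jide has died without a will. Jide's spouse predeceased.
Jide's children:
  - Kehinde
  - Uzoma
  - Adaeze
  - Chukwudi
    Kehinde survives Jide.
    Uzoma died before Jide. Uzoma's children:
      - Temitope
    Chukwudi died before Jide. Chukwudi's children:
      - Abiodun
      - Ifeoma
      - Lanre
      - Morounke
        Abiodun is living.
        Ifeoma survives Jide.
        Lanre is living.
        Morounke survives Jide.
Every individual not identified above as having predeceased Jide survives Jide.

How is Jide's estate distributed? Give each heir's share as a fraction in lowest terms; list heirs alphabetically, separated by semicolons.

There is no surviving spouse, so the entire estate passes to Jide's descendants per stirpes.
The estate is divided into 4 equal shares of 1/4 among Kehinde, Uzoma, Adaeze, Chukwudi.
Kehinde is living and takes 1/4.
Uzoma predeceased; the 1/4 allotted to Uzoma's branch passes to Uzoma's issue by representation.
Temitope is the sole taker at this level and receives the full 1/4.
Adaeze is living and takes 1/4.
Chukwudi predeceased; the 1/4 allotted to Chukwudi's branch passes to Chukwudi's issue by representation.
The 1/4 is divided into 4 equal shares of 1/16 among Abiodun, Ifeoma, Lanre, Morounke.
Abiodun is living and takes 1/16.
Ifeoma is living and takes 1/16.
Lanre is living and takes 1/16.
Morounke is living and takes 1/16.

Abiodun 1/16; Adaeze 1/4; Ifeoma 1/16; Kehinde 1/4; Lanre 1/16; Morounke 1/16; Temitope 1/4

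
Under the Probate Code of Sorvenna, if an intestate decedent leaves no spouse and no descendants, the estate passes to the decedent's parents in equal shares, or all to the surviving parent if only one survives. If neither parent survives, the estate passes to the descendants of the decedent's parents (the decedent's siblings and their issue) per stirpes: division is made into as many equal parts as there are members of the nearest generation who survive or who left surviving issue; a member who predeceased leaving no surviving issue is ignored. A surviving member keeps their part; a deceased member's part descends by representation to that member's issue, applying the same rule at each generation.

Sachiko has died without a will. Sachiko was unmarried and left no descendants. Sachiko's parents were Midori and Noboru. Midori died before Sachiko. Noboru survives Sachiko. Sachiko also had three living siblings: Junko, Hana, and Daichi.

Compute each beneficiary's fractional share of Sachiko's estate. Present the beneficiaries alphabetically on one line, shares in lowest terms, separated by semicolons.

Noboru 1

Only one parent, Noboru, survives, so Noboru takes the entire estate. The siblings take nothing because a surviving parent has priority.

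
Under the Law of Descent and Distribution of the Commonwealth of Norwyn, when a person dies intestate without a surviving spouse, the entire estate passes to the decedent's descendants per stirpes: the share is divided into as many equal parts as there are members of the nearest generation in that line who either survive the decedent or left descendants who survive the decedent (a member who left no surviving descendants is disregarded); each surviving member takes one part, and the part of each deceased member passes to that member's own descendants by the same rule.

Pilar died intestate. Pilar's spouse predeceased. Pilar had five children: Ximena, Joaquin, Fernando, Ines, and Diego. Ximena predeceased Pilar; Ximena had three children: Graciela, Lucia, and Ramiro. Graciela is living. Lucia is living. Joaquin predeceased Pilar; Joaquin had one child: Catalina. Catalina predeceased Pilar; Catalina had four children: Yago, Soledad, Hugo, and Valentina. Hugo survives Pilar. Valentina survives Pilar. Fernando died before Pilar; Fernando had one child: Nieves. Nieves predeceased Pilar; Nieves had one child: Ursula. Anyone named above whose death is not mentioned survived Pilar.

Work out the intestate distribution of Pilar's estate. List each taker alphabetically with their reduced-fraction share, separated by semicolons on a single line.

Diego 1/5; Graciela 1/15; Hugo 1/20; Ines 1/5; Lucia 1/15; Ramiro 1/15; Soledad 1/20; Ursula 1/5; Valentina 1/20; Yago 1/20

There is no surviving spouse, so the entire estate passes to Pilar's descendants per stirpes.
The estate is divided into 5 equal shares of 1/5 among Ximena, Joaquin, Fernando, Ines, Diego.
Ximena predeceased; the 1/5 allotted to Ximena's branch passes to Ximena's issue by representation.
The 1/5 is divided into 3 equal shares of 1/15 among Graciela, Lucia, Ramiro.
Graciela is living and takes 1/15.
Lucia is living and takes 1/15.
Ramiro is living and takes 1/15.
Joaquin predeceased; the 1/5 allotted to Joaquin's branch passes to Joaquin's issue by representation.
Catalina's line is the sole branch at this level, so the full 1/5 passes to Catalina's issue by representation.
The 1/5 is divided into 4 equal shares of 1/20 among Yago, Soledad, Hugo, Valentina.
Yago is living and takes 1/20.
Soledad is living and takes 1/20.
Hugo is living and takes 1/20.
Valentina is living and takes 1/20.
Fernando predeceased; the 1/5 allotted to Fernando's branch passes to Fernando's issue by representation.
Nieves's line is the sole branch at this level, so the full 1/5 passes to Nieves's issue by representation.
Ursula is the sole taker at this level and receives the full 1/5.
Ines is living and takes 1/5.
Diego is living and takes 1/5.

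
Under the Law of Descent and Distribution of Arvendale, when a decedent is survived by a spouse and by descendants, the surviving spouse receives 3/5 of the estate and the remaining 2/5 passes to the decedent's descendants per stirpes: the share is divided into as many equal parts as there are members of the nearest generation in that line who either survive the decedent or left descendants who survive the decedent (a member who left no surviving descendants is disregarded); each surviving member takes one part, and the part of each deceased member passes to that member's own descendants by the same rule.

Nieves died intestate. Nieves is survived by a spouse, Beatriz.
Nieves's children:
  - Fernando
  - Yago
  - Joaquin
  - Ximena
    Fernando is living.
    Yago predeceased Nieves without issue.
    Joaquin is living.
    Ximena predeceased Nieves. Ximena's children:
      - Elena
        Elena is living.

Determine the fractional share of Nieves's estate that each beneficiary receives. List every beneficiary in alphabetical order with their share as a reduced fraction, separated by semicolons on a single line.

Beatriz 3/5; Elena 2/15; Fernando 2/15; Joaquin 2/15

Beatriz, as surviving spouse, takes 3/5.
The remaining 2/5 passes to Nieves's descendants per stirpes.
Yago left no surviving issue, so that branch lapses and is disregarded.
The 2/5 is divided into 3 equal shares of 2/15 among Fernando, Joaquin, Ximena.
Fernando is living and takes 2/15.
Joaquin is living and takes 2/15.
Ximena predeceased; the 2/15 allotted to Ximena's branch passes to Ximena's issue by representation.
Elena is the sole taker at this level and receives the full 2/15.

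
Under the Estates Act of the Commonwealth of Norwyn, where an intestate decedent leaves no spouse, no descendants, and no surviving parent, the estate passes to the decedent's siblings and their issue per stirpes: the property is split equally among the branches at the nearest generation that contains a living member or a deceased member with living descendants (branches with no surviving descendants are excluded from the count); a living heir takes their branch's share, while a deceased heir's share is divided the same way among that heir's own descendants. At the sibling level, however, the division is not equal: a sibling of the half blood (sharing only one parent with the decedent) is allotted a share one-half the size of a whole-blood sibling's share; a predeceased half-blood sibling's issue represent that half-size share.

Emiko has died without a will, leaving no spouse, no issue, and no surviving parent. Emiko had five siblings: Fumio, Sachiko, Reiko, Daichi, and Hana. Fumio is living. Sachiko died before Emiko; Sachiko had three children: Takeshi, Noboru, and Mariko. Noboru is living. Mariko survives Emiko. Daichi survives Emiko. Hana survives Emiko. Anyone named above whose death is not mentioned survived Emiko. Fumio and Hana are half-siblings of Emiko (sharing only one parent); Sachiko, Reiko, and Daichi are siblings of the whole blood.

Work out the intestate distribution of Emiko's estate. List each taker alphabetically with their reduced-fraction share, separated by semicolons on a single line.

Daichi 1/4; Fumio 1/8; Hana 1/8; Mariko 1/12; Noboru 1/12; Reiko 1/4; Takeshi 1/12

No spouse, descendants, or parent survives, so the estate passes to Emiko's siblings per stirpes.
Half-blood siblings count for one-half the weight of whole-blood siblings at the initial division.
Dividing 1 in proportion to weights (total weight 4): Fumio (weight 1/2) → 1/8; Sachiko (weight 1) → 1/4; Reiko (weight 1) → 1/4; Daichi (weight 1) → 1/4; Hana (weight 1/2) → 1/8.
Fumio is living and takes 1/8.
Sachiko predeceased; the 1/4 allotted to Sachiko's branch passes to Sachiko's issue by representation.
The 1/4 is divided into 3 equal shares of 1/12 among Takeshi, Noboru, Mariko.
Takeshi is living and takes 1/12.
Noboru is living and takes 1/12.
Mariko is living and takes 1/12.
Reiko is living and takes 1/4.
Daichi is living and takes 1/4.
Hana is living and takes 1/8.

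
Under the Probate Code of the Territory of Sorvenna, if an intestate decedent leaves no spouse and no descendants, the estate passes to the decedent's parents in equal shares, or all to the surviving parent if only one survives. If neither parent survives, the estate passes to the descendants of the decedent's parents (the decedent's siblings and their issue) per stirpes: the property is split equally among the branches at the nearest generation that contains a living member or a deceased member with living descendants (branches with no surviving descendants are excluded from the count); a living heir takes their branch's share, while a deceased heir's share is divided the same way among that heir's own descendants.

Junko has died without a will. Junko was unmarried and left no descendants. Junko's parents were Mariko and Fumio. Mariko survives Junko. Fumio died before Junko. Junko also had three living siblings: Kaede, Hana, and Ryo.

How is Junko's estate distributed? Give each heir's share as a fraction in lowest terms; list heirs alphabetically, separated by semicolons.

Mariko 1

Only one parent, Mariko, survives, so Mariko takes the entire estate. The siblings take nothing because a surviving parent has priority.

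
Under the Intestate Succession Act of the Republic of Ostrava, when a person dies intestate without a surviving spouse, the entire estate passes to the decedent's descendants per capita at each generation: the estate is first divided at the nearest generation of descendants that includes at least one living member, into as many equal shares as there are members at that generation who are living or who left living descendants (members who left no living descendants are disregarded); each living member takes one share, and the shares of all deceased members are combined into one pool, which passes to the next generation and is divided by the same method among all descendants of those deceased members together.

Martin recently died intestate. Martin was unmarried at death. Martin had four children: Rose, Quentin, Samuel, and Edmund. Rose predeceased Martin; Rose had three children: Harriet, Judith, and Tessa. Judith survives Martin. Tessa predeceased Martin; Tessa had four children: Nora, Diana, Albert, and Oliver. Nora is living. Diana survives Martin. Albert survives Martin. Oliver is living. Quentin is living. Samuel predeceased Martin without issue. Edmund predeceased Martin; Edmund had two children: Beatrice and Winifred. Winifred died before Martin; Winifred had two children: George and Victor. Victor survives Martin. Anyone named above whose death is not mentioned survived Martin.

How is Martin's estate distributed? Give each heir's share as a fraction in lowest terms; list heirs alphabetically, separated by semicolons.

Albert 2/45; Beatrice 2/15; Diana 2/45; George 2/45; Harriet 2/15; Judith 2/15; Nora 2/45; Oliver 2/45; Quentin 1/3; Victor 2/45

There is no surviving spouse, so the entire estate passes to Martin's descendants per capita at each generation.
At generation 1 (Rose, Quentin, Edmund) there are 3 shares of (1)/3 = 1/3 each.
Living: Quentin — each takes 1/3.
Deceased: Rose and Edmund. Their combined 2/3 is pooled and carried to generation 2.
At generation 2 (Harriet, Judith, Tessa, Beatrice, Winifred) there are 5 shares of (2/3)/5 = 2/15 each.
Living: Harriet, Judith, and Beatrice — each takes 2/15.
Deceased: Tessa and Winifred. Their combined 4/15 is pooled and carried to generation 3.
At generation 3 (Nora, Diana, Albert, Oliver, George, Victor) there are 6 shares of (4/15)/6 = 2/45 each.
Living: Nora, Diana, Albert, Oliver, George, and Victor — each takes 2/45.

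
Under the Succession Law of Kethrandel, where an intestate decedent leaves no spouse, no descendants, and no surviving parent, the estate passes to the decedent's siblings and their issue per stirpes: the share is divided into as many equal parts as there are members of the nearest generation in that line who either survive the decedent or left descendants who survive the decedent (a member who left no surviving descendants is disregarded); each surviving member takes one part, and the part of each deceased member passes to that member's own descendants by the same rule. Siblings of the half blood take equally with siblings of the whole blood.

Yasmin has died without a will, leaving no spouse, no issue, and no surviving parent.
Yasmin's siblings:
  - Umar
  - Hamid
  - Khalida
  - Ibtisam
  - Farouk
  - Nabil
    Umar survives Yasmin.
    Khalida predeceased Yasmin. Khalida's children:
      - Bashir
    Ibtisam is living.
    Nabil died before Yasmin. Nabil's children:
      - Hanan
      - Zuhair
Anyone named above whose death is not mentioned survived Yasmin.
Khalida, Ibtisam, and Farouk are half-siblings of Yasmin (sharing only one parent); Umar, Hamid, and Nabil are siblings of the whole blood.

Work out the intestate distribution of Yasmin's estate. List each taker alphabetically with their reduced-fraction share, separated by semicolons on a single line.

Bashir 1/6; Farouk 1/6; Hamid 1/6; Hanan 1/12; Ibtisam 1/6; Umar 1/6; Zuhair 1/12

No spouse, descendants, or parent survives, so the estate passes to Yasmin's siblings per stirpes.
Half-blood and whole-blood siblings take equally under the stated rule.
The estate is divided into 6 equal shares of 1/6 among Umar, Hamid, Khalida, Ibtisam, Farouk, Nabil.
Umar is living and takes 1/6.
Hamid is living and takes 1/6.
Khalida predeceased; the 1/6 allotted to Khalida's branch passes to Khalida's issue by representation.
Bashir is the sole taker at this level and receives the full 1/6.
Ibtisam is living and takes 1/6.
Farouk is living and takes 1/6.
Nabil predeceased; the 1/6 allotted to Nabil's branch passes to Nabil's issue by representation.
The 1/6 is divided into 2 equal shares of 1/12 among Hanan, Zuhair.
Hanan is living and takes 1/12.
Zuhair is living and takes 1/12.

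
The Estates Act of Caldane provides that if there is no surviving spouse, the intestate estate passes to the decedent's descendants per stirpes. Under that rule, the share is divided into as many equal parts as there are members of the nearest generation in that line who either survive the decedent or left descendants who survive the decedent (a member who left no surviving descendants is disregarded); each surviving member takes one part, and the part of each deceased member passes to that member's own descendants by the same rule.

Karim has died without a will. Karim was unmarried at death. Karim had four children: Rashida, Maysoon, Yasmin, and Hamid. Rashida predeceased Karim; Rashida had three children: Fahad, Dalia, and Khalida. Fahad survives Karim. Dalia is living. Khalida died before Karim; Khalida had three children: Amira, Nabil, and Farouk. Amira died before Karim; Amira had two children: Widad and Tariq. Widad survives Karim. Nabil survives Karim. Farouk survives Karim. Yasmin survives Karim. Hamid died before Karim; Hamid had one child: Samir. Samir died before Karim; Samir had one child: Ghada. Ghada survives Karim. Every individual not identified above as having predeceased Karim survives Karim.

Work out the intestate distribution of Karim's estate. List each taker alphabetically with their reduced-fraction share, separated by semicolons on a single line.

There is no surviving spouse, so the entire estate passes to Karim's descendants per stirpes.
The estate is divided into 4 equal shares of 1/4 among Rashida, Maysoon, Yasmin, Hamid.
Rashida predeceased; the 1/4 allotted to Rashida's branch passes to Rashida's issue by representation.
The 1/4 is divided into 3 equal shares of 1/12 among Fahad, Dalia, Khalida.
Fahad is living and takes 1/12.
Dalia is living and takes 1/12.
Khalida predeceased; the 1/12 allotted to Khalida's branch passes to Khalida's issue by representation.
The 1/12 is divided into 3 equal shares of 1/36 among Amira, Nabil, Farouk.
Amira predeceased; the 1/36 allotted to Amira's branch passes to Amira's issue by representation.
The 1/36 is divided into 2 equal shares of 1/72 among Widad, Tariq.
Widad is living and takes 1/72.
Tariq is living and takes 1/72.
Nabil is living and takes 1/36.
Farouk is living and takes 1/36.
Maysoon is living and takes 1/4.
Yasmin is living and takes 1/4.
Hamid predeceased; the 1/4 allotted to Hamid's branch passes to Hamid's issue by representation.
Samir's line is the sole branch at this level, so the full 1/4 passes to Samir's issue by representation.
Ghada is the sole taker at this level and receives the full 1/4.

Dalia 1/12; Fahad 1/12; Farouk 1/36; Ghada 1/4; Maysoon 1/4; Nabil 1/36; Tariq 1/72; Widad 1/72; Yasmin 1/4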